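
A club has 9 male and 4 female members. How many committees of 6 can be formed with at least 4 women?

Sum over valid woman counts:
C(4,4)C(9,2).

Final answer: 36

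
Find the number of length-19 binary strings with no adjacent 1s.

Let a(n) count valid strings. If the last bit is 0 the prefix is any valid string of length n-1; if it is 1 the string must end in 01 with a valid prefix of length n-2. So a(n) = a(n-1) + a(n-2), a(1)=2, a(2)=3.
Building up term by term: a(1)=2, a(2)=3, a(3)=5, a(4)=8, a(5)=13, a(6)=21, a(7)=34, a(8)=55, a(9)=89, a(10)=144, a(11)=233, a(12)=377, a(13)=610, a(14)=987, a(15)=1597, a(16)=2584, a(17)=4181, a(18)=6765, a(19)=10946.

Final answer: 10946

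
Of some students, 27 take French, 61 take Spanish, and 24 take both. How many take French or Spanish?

|A union B| = |A| + |B| - |A intersect B| = 27 + 61 - 24.

Final answer: 64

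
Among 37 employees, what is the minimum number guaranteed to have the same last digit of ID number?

There are 10 possible values for last digit of ID number. With 37 employees and 10 categories, by pigeonhole: ceiling(37/10).

Final answer: 4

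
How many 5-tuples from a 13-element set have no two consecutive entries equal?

First character: 13 choices. Each subsequent: 12 choices (must differ from the previous one).
Total: 13 x 12^4.

Final answer: 13 x 12^{4} = 269568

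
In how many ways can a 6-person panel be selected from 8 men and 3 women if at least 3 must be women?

Sum over valid woman counts:
C(3,3)C(8,3).

Final answer: 56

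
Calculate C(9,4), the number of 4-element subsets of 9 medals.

C(9,4) = 9!/(4! x (9-4)!).

Final answer: C(9,4) = 126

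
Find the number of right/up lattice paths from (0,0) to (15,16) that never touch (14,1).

Total paths to (15,16): C(31,16) = 300540195.
Paths through (14,1): C(15,1) x C(16,15) = 240.
Avoiding (14,1): 300540195 - 240.

Final answer: 300539955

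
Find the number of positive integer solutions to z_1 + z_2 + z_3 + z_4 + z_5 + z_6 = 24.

Substitute z'_i = z_i - 1 (so z'_i >= 0). Then sum z'_i = 24 - 6 = 18.
Stars and bars: C(18+6-1, 6-1) = C(23,5).

Final answer: C(23,5) = 33649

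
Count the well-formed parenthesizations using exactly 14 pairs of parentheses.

The structures are counted by the Catalan number C_n. Here n = 14 (pairs).
Using C_0 = 1 and C_(k+1) = C_k x 2(2k+1)/(k+2), build up term by term: C_1=1, C_2=2, C_3=5, C_4=14, C_5=42, C_6=132, C_7=429, C_8=1430, C_9=4862, C_10=16796, C_11=58786, C_12=208012, C_13=742900, C_14=2674440.

Final answer: C_{14} = 2674440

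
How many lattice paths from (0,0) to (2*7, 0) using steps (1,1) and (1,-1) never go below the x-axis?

Total monotonic paths to (7,7): C(14,7) = 3432.
A path is bad iff it touches y = x + 1; reflecting its initial segment maps bad paths bijectively onto all paths to (6,8), of which there are C(14,8) = 3003.
Valid Dyck paths: 3432 - 3003.
(Equivalently, C_{7} = C(14,7)/8 = 3432/8.)

Final answer: C_{7} = 429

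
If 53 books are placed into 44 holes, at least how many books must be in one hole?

By the pigeonhole principle: ceiling(53/44).

Final answer: 2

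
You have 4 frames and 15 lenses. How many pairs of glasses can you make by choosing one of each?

By the multiplication principle: 4 x 15.

Final answer: 60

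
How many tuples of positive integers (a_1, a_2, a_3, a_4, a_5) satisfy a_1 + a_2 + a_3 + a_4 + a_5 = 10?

Substitute a'_i = a_i - 1 (so a'_i >= 0). Then sum a'_i = 10 - 5 = 5.
Stars and bars: C(5+5-1, 5-1) = C(9,4).

Final answer: C(9,4) = 126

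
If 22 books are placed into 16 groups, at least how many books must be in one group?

By the pigeonhole principle: ceiling(22/16).

Final answer: 2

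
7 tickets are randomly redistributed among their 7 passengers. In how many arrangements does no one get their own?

Derangements satisfy D(n) = (n-1)(D(n-1) + D(n-2)), starting from D(0)=1, D(1)=0.
D(2) = 1 x (0 + 1) = 1
D(3) = 2 x (1 + 0) = 2
D(4) = 3 x (2 + 1) = 9
D(5) = 4 x (9 + 2) = 44
D(6) = 5 x (44 + 9) = 265
D(7) = 6 x (D(6) + D(5)) = 6 x (265 + 44)

Final answer: D(7) = 1854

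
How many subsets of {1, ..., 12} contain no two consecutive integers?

Condition on whether n belongs to the subset: if not, any valid subset of {1, ..., n-1} works (a(n-1)); if so, n-1 is excluded and the rest is a valid subset of {1, ..., n-2} (a(n-2)). Hence a(n) = a(n-1) + a(n-2), a(1)=2, a(2)=3.
Iterating the recurrence: a(1)=2, a(2)=3, a(3)=5, a(4)=8, a(5)=13, a(6)=21, a(7)=34, a(8)=55, a(9)=89, a(10)=144, a(11)=233, a(12)=377.

Final answer: 377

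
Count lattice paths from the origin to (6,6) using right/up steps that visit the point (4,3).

Paths (0,0)->(4,3): C(7,3) = 35.
Paths (4,3)->(6,6): C(5,3) = 10.
By multiplication principle: 35 x 10.

Final answer: 350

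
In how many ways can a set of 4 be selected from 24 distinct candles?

C(24,4) = 24!/(4! x 20!).

Final answer: \binom{24}{4} = 10626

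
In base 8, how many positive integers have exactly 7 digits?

In base 8, the leading digit has 7 choices (1..7); each of the remaining 6 digits has 8 choices.
Total: 7 x 8^6.

Final answer: 1835008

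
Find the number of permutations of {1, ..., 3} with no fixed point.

D(n) = (n-1)(D(n-1) + D(n-2)), D(0)=1, D(1)=0.
Building up: D(2)=1.
D(3) = 2 x (D(2) + D(1)) = 2 x (1 + 0).

Final answer: D(3) = 2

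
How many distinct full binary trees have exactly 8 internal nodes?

The structures are counted by the Catalan number C_n. Here n = 8.
Using C_0 = 1 and C_(k+1) = C_k x 2(2k+1)/(k+2), build up term by term: C_1=1, C_2=2, C_3=5, C_4=14, C_5=42, C_6=132, C_7=429, C_8=1430.

Final answer: C_{8} = 1430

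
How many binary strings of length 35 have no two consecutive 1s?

Classify by the final bit: ...0 gives a(n-1) strings, ...01 gives a(n-2) strings. Thus a(n) = a(n-1) + a(n-2) with a(1)=2, a(2)=3.
Building up term by term: a(1)=2, a(2)=3, a(3)=5, a(4)=8, a(5)=13, a(6)=21, a(7)=34, a(8)=55, a(9)=89, a(10)=144, a(11)=233, a(12)=377, a(13)=610, a(14)=987, a(15)=1597, a(16)=2584, a(17)=4181, a(18)=6765, a(19)=10946, a(20)=17711, a(21)=28657, a(22)=46368, a(23)=75025, a(24)=121393, a(25)=196418, a(26)=317811, a(27)=514229, a(28)=832040, a(29)=1346269, a(30)=2178309, a(31)=3524578, a(32)=5702887, a(33)=9227465, a(34)=14930352, a(35)=24157817.

Final answer: 24157817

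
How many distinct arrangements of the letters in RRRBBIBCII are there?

Letters (B:3, C:1, I:3, R:3). Total letters: 10.
Permutations = 10!/(3! x 3! x 3!).

Final answer: 16800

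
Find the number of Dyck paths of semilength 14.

Total monotonic paths to (14,14): C(28,14) = 40116600.
Reflecting each bad path at its first crossing gives a bijection with paths to (13,15): C(28,15) = 37442160.
Valid Dyck paths: 40116600 - 37442160.
(This is the Catalan number C_{14}.)

Final answer: C_{14} = 2674440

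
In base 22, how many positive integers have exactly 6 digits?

In base 22, the leading digit has 21 choices (1..21); each of the remaining 5 digits has 22 choices.
Total: 21 x 22^5.

Final answer: 108226272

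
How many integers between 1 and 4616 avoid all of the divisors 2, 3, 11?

|div by 2|=2308, |div by 3|=1538, |div by 11|=419.
|div by 2&3|=769, |div by 2&11|=209, |div by 3&11|=139, |div by all|=69.
By inclusion-exclusion, divisible by at least one: 2308+1538+419-769-209-139+69 = 3217.
Not divisible by any: 4616 - 3217.

Final answer: 1399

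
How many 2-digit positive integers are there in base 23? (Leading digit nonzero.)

These are the integers in [23^1, 23^2), so the count is 23^2 - 23^1 = 22 x 23^1.

Final answer: 506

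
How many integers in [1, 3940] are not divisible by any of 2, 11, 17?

|div by 2|=1970, |div by 11|=358, |div by 17|=231.
|div by 2&11|=179, |div by 2&17|=115, |div by 11&17|=21, |div by all|=10.
By inclusion-exclusion, divisible by at least one: 1970+358+231-179-115-21+10 = 2254.
Not divisible by any: 3940 - 2254.

Final answer: 1686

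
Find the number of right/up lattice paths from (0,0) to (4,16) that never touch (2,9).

Total paths to (4,16): C(20,16) = 4845.
Paths through (2,9): C(11,9) x C(9,7) = 1980.
Avoiding (2,9): 4845 - 1980.

Final answer: 2865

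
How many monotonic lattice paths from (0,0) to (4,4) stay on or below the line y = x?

Total monotonic paths to (4,4): C(8,4) = 70.
Reflecting each bad path at its first crossing gives a bijection with paths to (3,5): C(8,5) = 56.
Valid Dyck paths: 70 - 56.
(These counts are the Catalan numbers.)

Final answer: C_{4} = 14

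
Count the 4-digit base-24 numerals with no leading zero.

These are the integers in [24^3, 24^4), so the count is 24^4 - 24^3 = 23 x 24^3.

Final answer: 317952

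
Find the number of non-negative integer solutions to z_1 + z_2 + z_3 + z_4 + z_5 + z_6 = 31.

Stars and bars with 31 stars and 5 bars:
C(31+6-1, 6-1) = C(36,5).

Final answer: C(36,5) = 376992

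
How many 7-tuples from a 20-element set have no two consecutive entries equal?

Let g(n) count such strings. g(1) = 20, and each valid string of length n-1 extends in 19 ways (any symbol but the last), so g(n) = 19 g(n-1).
Total: g(7) = 20 x 19^6.

Final answer: 20 x 19^{6} = 940917620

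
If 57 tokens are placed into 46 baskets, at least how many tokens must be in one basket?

By the pigeonhole principle: ceiling(57/46).

Final answer: 2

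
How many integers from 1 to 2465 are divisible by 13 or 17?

Multiples of 13: 189. Multiples of 17: 145. Of both (lcm=221): 11.
By inclusion-exclusion: 189 + 145 - 11.

Final answer: 323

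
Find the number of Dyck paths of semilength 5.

Total monotonic paths to (5,5): C(10,5) = 252.
By the reflection principle, paths that go above the diagonal number C(10,6) = 210.
Valid Dyck paths: 252 - 210.
(Equivalently, C_{5} = C(10,5)/6 = 252/6.)

Final answer: C_{5} = 42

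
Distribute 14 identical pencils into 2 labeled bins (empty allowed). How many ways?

Stars and bars: C(n+k-1, k-1) = C(15,1).

Final answer: C(15,1) = 15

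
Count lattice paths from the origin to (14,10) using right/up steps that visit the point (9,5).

Paths (0,0)->(9,5): C(14,5) = 2002.
Paths (9,5)->(14,10): C(10,5) = 252.
By multiplication principle: 2002 x 252.

Final answer: 504504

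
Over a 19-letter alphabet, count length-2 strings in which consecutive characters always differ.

Let g(n) count such strings. g(1) = 19, and each valid string of length n-1 extends in 18 ways (any symbol but the last), so g(n) = 18 g(n-1).
Total: g(2) = 19 x 18^1.

Final answer: 19 x 18^{1} = 342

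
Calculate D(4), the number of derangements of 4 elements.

D(n) = (n-1)(D(n-1) + D(n-2)), D(0)=1, D(1)=0.
D(2) = 1 x (0 + 1) = 1
D(3) = 2 x (1 + 0) = 2
D(4) = 3 x (D(3) + D(2)) = 3 x (2 + 1)

Final answer: D(4) = 9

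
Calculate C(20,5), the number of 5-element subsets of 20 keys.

C(20,5) = 20!/(5! x (20-5)!).

Final answer: C(20,5) = 15504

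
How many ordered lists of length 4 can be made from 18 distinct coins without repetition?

P(18,4) = 18!/(18-4)! = 18!/14!.

Final answer: P(18,4) = 73440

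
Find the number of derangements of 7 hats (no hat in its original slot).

Derangements satisfy D(n) = (n-1)(D(n-1) + D(n-2)), starting from D(0)=1, D(1)=0.
D(2) = 1 x (0 + 1) = 1
D(3) = 2 x (1 + 0) = 2
D(4) = 3 x (2 + 1) = 9
D(5) = 4 x (9 + 2) = 44
D(6) = 5 x (44 + 9) = 265
D(7) = 6 x (D(6) + D(5)) = 6 x (265 + 44)

Final answer: D(7) = 1854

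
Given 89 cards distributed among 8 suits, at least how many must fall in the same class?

By pigeonhole with 89 objects and 8 categories: ceiling(89/8).

Final answer: 12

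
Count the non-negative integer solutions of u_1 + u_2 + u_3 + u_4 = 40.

Stars and bars with 40 stars and 3 bars:
C(40+4-1, 4-1) = C(43,3).

Final answer: C(43,3) = 12341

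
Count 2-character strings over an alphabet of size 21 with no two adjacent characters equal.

First character: 21 choices. Each subsequent: 20 choices (must differ from the previous one).
Total: 21 x 20^1.

Final answer: 21 x 20^{1} = 420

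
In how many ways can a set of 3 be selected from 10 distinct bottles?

C(10,3) = 10!/(3! x 7!).

Final answer: \binom{10}{3} = 120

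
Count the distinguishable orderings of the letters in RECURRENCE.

Letters (C:2, E:3, N:1, R:3, U:1). Total letters: 10.
Permutations = 10!/(3! x 3! x 2!).

Final answer: 50400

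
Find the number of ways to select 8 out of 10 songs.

C(10,8) = 10!/(8! x 2!).

Final answer: \binom{10}{8} = 45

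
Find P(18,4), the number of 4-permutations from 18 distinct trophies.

P(18,4) = 18!/(18-4)! = 18!/14!.

Final answer: P(18,4) = 73440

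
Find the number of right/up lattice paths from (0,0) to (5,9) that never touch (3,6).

Total paths to (5,9): C(14,9) = 2002.
Paths through (3,6): C(9,6) x C(5,3) = 840.
Avoiding (3,6): 2002 - 840.

Final answer: 1162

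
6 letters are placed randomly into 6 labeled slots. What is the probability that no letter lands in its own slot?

Use the recurrence D(n) = (n-1)(D(n-1) + D(n-2)) with D(0)=1, D(1)=0.
Building up: D(2)=1, D(3)=2, D(4)=9, D(5)=44, D(6)=265.
Total arrangements: 6! = 720.
Probability = D(6)/6! = 53/144.

Final answer: D(6)/6! = 265/720 = 0.368056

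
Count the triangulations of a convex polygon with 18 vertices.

This is counted by the nth Catalan number C_n. Here n = 18 - 2 = 16.
C_n = C(2n,n) - C(2n,n+1), so C_{16} = C(32,16) - C(32,17) = 601080390 - 565722720.

Final answer: C_{16} = 35357670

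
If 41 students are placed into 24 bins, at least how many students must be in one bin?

By the pigeonhole principle: ceiling(41/24).

Final answer: 2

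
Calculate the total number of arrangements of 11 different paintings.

The number of ways to arrange 11 distinct objects is 11!.

Final answer: 11! = 39916800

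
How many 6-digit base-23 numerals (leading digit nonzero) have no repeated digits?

First digit: 22 (nonzero). Second: 22 (not first). Third: 21, etc.
Total: 22 x 22 x 21 x 20 x 19 x 18.

Final answer: 69521760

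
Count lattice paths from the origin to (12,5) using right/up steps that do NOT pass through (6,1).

Total paths to (12,5): C(17,5) = 6188.
Paths through (6,1): C(7,1) x C(10,4) = 1470.
Avoiding (6,1): 6188 - 1470.

Final answer: 4718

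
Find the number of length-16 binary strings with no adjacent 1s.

Classify by the final bit: ...0 gives a(n-1) strings, ...01 gives a(n-2) strings. Thus a(n) = a(n-1) + a(n-2) with a(1)=2, a(2)=3.
Building up term by term: a(1)=2, a(2)=3, a(3)=5, a(4)=8, a(5)=13, a(6)=21, a(7)=34, a(8)=55, a(9)=89, a(10)=144, a(11)=233, a(12)=377, a(13)=610, a(14)=987, a(15)=1597, a(16)=2584.

Final answer: 2584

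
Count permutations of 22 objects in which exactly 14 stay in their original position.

Choose which 14 elements are fixed: C(22,14) = 319770.
Derange the remaining 8 using D(j) = (j-1)(D(j-1) + D(j-2)), D(0)=1, D(1)=0: D(2)=1, D(3)=2, D(4)=9, D(5)=44, D(6)=265, D(7)=1854, D(8)=14833.
Total: 319770 x 14833.

Final answer: C(22,14) D(8) = 4743148410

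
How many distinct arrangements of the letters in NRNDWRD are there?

Letters (D:2, N:2, R:2, W:1). Total letters: 7.
Permutations = 7!/(2! x 2! x 2!).

Final answer: 630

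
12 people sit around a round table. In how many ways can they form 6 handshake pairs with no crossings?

This is counted by the nth Catalan number C_n. Here n = 12/2 = 6.
C_n = (2n)!/(n!(n+1)!), so C_{6} = 12!/(6! x 7!) = C(12,6)/7 = 924/7.

Final answer: C_{6} = 132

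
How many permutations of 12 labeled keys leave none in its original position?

Derangements satisfy D(n) = (n-1)(D(n-1) + D(n-2)), starting from D(0)=1, D(1)=0.
D(2) = 1 x (0 + 1) = 1
D(3) = 2 x (1 + 0) = 2
D(4) = 3 x (2 + 1) = 9
D(5) = 4 x (9 + 2) = 44
D(6) = 5 x (44 + 9) = 265
D(7) = 6 x (265 + 44) = 1854
D(8) = 7 x (1854 + 265) = 14833
D(9) = 8 x (14833 + 1854) = 133496
D(10) = 9 x (133496 + 14833) = 1334961
D(11) = 10 x (1334961 + 133496) = 14684570
D(12) = 11 x (D(11) + D(10)) = 11 x (14684570 + 1334961)

Final answer: D(12) = 176214841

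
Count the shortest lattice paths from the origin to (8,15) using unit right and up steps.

Each path has 8 right steps and 15 up steps in some order (23 steps total).
Choose which 15 of the 23 steps are up: C(23,15).

Final answer: C(23,15) = 490314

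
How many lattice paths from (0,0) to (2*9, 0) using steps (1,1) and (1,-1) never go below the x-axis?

Total monotonic paths to (9,9): C(18,9) = 48620.
Reflecting each bad path at its first crossing gives a bijection with paths to (8,10): C(18,10) = 43758.
Valid Dyck paths: 48620 - 43758.
(These counts are the Catalan numbers.)

Final answer: C_{9} = 4862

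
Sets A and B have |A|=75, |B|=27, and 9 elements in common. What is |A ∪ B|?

|A union B| = |A| + |B| - |A intersect B| = 75 + 27 - 9.

Final answer: 93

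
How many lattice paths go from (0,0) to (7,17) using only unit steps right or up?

Each path has 7 right steps and 17 up steps in some order (24 steps total).
Choose which 17 of the 24 steps are up: C(24,17).

Final answer: C(24,17) = 346104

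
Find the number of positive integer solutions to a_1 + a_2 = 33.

Substitute a'_i = a_i - 1 (so a'_i >= 0). Then sum a'_i = 33 - 2 = 31.
Stars and bars: C(31+2-1, 2-1) = C(32,1).

Final answer: C(32,1) = 32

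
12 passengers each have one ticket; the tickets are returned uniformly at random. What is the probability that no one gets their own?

Derangements satisfy D(n) = (n-1)(D(n-1) + D(n-2)), starting from D(0)=1, D(1)=0.
Building up: D(2)=1, D(3)=2, D(4)=9, D(5)=44, D(6)=265, D(7)=1854, D(8)=14833, D(9)=133496, D(10)=1334961, D(11)=14684570, D(12)=176214841.
Total arrangements: 12! = 479001600.
Probability = D(12)/12! = 16019531/43545600.

Final answer: D(12)/12! = 176214841/479001600 = 0.367879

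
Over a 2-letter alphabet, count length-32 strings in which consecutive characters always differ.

Let g(n) count such strings. g(1) = 2, and each valid string of length n-1 extends in 1 ways (any symbol but the last), so g(n) = 1 g(n-1).
Total: g(32) = 2 x 1^31.

Final answer: 2 x 1^{31} = 2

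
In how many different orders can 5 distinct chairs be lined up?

The number of ways to arrange 5 distinct objects is 5!.

Final answer: 5! = 120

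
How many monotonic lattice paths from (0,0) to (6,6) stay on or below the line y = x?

Total monotonic paths to (6,6): C(12,6) = 924.
By the reflection principle, paths that go above the diagonal number C(12,7) = 792.
Valid Dyck paths: 924 - 792.
(These counts are the Catalan numbers.)

Final answer: C_{6} = 132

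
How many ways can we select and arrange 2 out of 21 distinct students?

P(21,2) = 21!/(21-2)! = 21!/19!.

Final answer: P(21,2) = 420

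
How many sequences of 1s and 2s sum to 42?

Condition on the final move: it is a 1-step (f(n-1) ways to get there) or a 2-step (f(n-2) ways), so f(n) = f(n-1) + f(n-2), with f(1)=1, f(2)=2.
Building up term by term: f(1)=1, f(2)=2, f(3)=3, f(4)=5, f(5)=8, f(6)=13, f(7)=21, f(8)=34, f(9)=55, f(10)=89, f(11)=144, f(12)=233, f(13)=377, f(14)=610, f(15)=987, f(16)=1597, f(17)=2584, f(18)=4181, f(19)=6765, f(20)=10946, f(21)=17711, f(22)=28657, f(23)=46368, f(24)=75025, f(25)=121393, f(26)=196418, f(27)=317811, f(28)=514229, f(29)=832040, f(30)=1346269, f(31)=2178309, f(32)=3524578, f(33)=5702887, f(34)=9227465, f(35)=14930352, f(36)=24157817, f(37)=39088169, f(38)=63245986, f(39)=102334155, f(40)=165580141, f(41)=267914296, f(42)=433494437.

Final answer: 433494437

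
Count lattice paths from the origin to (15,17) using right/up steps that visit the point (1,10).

Paths (0,0)->(1,10): C(11,10) = 11.
Paths (1,10)->(15,17): C(21,7) = 116280.
By multiplication principle: 11 x 116280.

Final answer: 1279080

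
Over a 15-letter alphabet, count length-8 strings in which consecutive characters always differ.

Let g(n) count such strings. g(1) = 15, and each valid string of length n-1 extends in 14 ways (any symbol but the last), so g(n) = 14 g(n-1).
Total: g(8) = 15 x 14^7.

Final answer: 15 x 14^{7} = 1581202560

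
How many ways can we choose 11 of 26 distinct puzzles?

C(26,11) = 26!/(11! x 15!).

Final answer: \binom{26}{11} = 7726160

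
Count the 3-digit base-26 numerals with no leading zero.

These are the integers in [26^2, 26^3), so the count is 26^3 - 26^2 = 25 x 26^2.

Final answer: 16900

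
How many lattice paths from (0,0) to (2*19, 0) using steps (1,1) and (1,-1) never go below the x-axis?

Total monotonic paths to (19,19): C(38,19) = 35345263800.
Paths that cross above y=x (reflection bijection): C(38,20) = 33578000610.
Valid Dyck paths: 35345263800 - 33578000610.
(These counts are the Catalan numbers.)

Final answer: C_{19} = 1767263190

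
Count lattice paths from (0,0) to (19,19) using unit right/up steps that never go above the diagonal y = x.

Total monotonic paths to (19,19): C(38,19) = 35345263800.
Paths that cross above y=x (reflection bijection): C(38,20) = 33578000610.
Valid Dyck paths: 35345263800 - 33578000610.
(Check: C(38,19) - C(38,20) = C(38,19)/20, the Catalan number C_{19}.)

Final answer: C_{19} = 1767263190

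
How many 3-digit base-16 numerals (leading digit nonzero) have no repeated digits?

First digit: 15 (nonzero). Second: 15 (not first). Third: 14, etc.
Total: 15 x 15 x 14.

Final answer: 3150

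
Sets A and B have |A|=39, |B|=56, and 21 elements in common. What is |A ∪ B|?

|A union B| = |A| + |B| - |A intersect B| = 39 + 56 - 21.

Final answer: 74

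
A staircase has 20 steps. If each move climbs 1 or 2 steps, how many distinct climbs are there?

Let f(n) be the number of climbs. Removing the last move (1 or 2 steps) gives f(n) = f(n-1) + f(n-2); base cases f(1)=1, f(2)=2.
Computing successive values: f(1)=1, f(2)=2, f(3)=3, f(4)=5, f(5)=8, f(6)=13, f(7)=21, f(8)=34, f(9)=55, f(10)=89, f(11)=144, f(12)=233, f(13)=377, f(14)=610, f(15)=987, f(16)=1597, f(17)=2584, f(18)=4181, f(19)=6765, f(20)=10946.

Final answer: 10946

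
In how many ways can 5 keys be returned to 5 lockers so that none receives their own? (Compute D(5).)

Use the recurrence D(n) = (n-1)(D(n-1) + D(n-2)) with D(0)=1, D(1)=0.
D(2) = 1 x (0 + 1) = 1
D(3) = 2 x (1 + 0) = 2
D(4) = 3 x (2 + 1) = 9
D(5) = 4 x (D(4) + D(3)) = 4 x (9 + 2)

Final answer: D(5) = 44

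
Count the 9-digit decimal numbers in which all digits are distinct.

First digit: 9 (not 0). Second: 9 (not first). Third: 8, etc.
Total: 9 x 9 x 8 x 7 x 6 x 5 x 4 x 3 x 2.

Final answer: 3265920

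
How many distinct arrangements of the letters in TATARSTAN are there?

Letters (A:3, N:1, R:1, S:1, T:3). Total letters: 9.
Permutations = 9!/(3! x 3!).

Final answer: 10080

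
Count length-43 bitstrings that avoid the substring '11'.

A valid string ends in 0 (append to any length-(n-1) valid string) or in 01 (append to any length-(n-2) valid string), so a(n) = a(n-1) + a(n-2) with a(1)=2, a(2)=3.
Computing successive values: a(1)=2, a(2)=3, a(3)=5, a(4)=8, a(5)=13, a(6)=21, a(7)=34, a(8)=55, a(9)=89, a(10)=144, a(11)=233, a(12)=377, a(13)=610, a(14)=987, a(15)=1597, a(16)=2584, a(17)=4181, a(18)=6765, a(19)=10946, a(20)=17711, a(21)=28657, a(22)=46368, a(23)=75025, a(24)=121393, a(25)=196418, a(26)=317811, a(27)=514229, a(28)=832040, a(29)=1346269, a(30)=2178309, a(31)=3524578, a(32)=5702887, a(33)=9227465, a(34)=14930352, a(35)=24157817, a(36)=39088169, a(37)=63245986, a(38)=102334155, a(39)=165580141, a(40)=267914296, a(41)=433494437, a(42)=701408733, a(43)=1134903170.

Final answer: 1134903170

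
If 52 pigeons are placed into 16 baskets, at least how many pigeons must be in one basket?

By the pigeonhole principle: ceiling(52/16).

Final answer: 4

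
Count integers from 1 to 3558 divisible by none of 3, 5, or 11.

|div by 3|=1186, |div by 5|=711, |div by 11|=323.
|div by 3&5|=237, |div by 3&11|=107, |div by 5&11|=64, |div by all|=21.
By inclusion-exclusion, divisible by at least one: 1186+711+323-237-107-64+21 = 1833.
Not divisible by any: 3558 - 1833.

Final answer: 1725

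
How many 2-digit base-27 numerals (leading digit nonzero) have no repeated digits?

First digit: 26 (nonzero). Second: 26 (not first). Third: 25, etc.
Total: 26 x 26.

Final answer: 676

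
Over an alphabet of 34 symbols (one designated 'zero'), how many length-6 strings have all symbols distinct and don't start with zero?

The leading digit has 33 choices (anything but zero); the next has 33 (anything but the first), then 32, and so on, one fewer each time.
Total: 33 x 33 x 32 x 31 x 30 x 29.

Final answer: 939850560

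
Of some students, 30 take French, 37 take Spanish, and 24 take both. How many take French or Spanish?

|A union B| = |A| + |B| - |A intersect B| = 30 + 37 - 24.

Final answer: 43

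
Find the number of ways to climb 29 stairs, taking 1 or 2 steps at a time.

Condition on the final move: it is a 1-step (f(n-1) ways to get there) or a 2-step (f(n-2) ways), so f(n) = f(n-1) + f(n-2), with f(1)=1, f(2)=2.
Iterating the recurrence: f(1)=1, f(2)=2, f(3)=3, f(4)=5, f(5)=8, f(6)=13, f(7)=21, f(8)=34, f(9)=55, f(10)=89, f(11)=144, f(12)=233, f(13)=377, f(14)=610, f(15)=987, f(16)=1597, f(17)=2584, f(18)=4181, f(19)=6765, f(20)=10946, f(21)=17711, f(22)=28657, f(23)=46368, f(24)=75025, f(25)=121393, f(26)=196418, f(27)=317811, f(28)=514229, f(29)=832040.

Final answer: 832040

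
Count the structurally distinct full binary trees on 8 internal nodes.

This is counted by the nth Catalan number C_n. Here n = 8.
C_n = C(2n,n)/(n+1), so C_{8} = C(16,8)/9 = 12870/9.

Final answer: C_{8} = 1430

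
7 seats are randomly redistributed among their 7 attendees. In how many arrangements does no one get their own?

D(n) = (n-1)(D(n-1) + D(n-2)), D(0)=1, D(1)=0.
D(2) = 1 x (0 + 1) = 1
D(3) = 2 x (1 + 0) = 2
D(4) = 3 x (2 + 1) = 9
D(5) = 4 x (9 + 2) = 44
D(6) = 5 x (44 + 9) = 265
D(7) = 6 x (D(6) + D(5)) = 6 x (265 + 44)

Final answer: D(7) = 1854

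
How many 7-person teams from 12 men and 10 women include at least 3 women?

Sum over valid woman counts:
C(10,3)C(12,4) = 59400
C(10,4)C(12,3) = 46200
C(10,5)C(12,2) = 16632
C(10,6)C(12,1) = 2520
C(10,7)C(12,0) = 120
Total: 59400 + 46200 + 16632 + 2520 + 120.

Final answer: 124872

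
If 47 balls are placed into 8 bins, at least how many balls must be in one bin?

By the pigeonhole principle: ceiling(47/8).

Final answer: 6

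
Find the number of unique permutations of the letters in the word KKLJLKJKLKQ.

Letters (J:2, K:5, L:3, Q:1). Total letters: 11.
Permutations = 11!/(5! x 3! x 2!).

Final answer: 27720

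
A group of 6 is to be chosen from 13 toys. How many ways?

C(13,6) = 13!/(6! x (13-6)!).

Final answer: C(13,6) = 1716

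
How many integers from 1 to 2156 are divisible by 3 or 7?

Multiples of 3: 718. Multiples of 7: 308. Of both (lcm=21): 102.
By inclusion-exclusion: 718 + 308 - 102.

Final answer: 924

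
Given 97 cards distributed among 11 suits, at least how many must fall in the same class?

By pigeonhole with 97 objects and 11 categories: ceiling(97/11).

Final answer: 9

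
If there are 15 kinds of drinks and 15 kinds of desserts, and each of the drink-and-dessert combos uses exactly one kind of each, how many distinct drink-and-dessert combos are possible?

By the multiplication principle: 15 x 15.

Final answer: 225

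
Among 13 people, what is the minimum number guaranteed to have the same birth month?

There are 12 possible values for birth month. With 13 people and 12 categories, by pigeonhole: ceiling(13/12).

Final answer: 2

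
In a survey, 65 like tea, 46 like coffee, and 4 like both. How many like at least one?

|A union B| = |A| + |B| - |A intersect B| = 65 + 46 - 4.

Final answer: 107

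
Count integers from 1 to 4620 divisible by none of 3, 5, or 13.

|div by 3|=1540, |div by 5|=924, |div by 13|=355.
|div by 3&5|=308, |div by 3&13|=118, |div by 5&13|=71, |div by all|=23.
By inclusion-exclusion, divisible by at least one: 1540+924+355-308-118-71+23 = 2345.
Not divisible by any: 4620 - 2345.

Final answer: 2275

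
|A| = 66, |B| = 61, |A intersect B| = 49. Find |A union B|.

|A union B| = |A| + |B| - |A intersect B| = 66 + 61 - 49.

Final answer: 78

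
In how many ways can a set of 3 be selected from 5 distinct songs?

C(5,3) = 5!/(3! x (5-3)!).

Final answer: C(5,3) = 10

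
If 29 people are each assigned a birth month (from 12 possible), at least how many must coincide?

There are 12 possible values for birth month. With 29 people and 12 categories, by pigeonhole: ceiling(29/12).

Final answer: 3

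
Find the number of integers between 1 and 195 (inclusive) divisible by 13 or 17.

Multiples of 13: 15. Multiples of 17: 11. Of both (lcm=221): 0.
By inclusion-exclusion: 15 + 11 - 0.

Final answer: 26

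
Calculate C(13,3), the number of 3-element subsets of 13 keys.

C(13,3) = 13!/(3! x (13-3)!).

Final answer: C(13,3) = 286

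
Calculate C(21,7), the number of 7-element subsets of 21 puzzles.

C(21,7) = 21!/(7! x (21-7)!).

Final answer: C(21,7) = 116280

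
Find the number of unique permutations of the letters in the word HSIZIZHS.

Letters (H:2, I:2, S:2, Z:2). Total letters: 8.
Permutations = 8!/(2! x 2! x 2! x 2!).

Final answer: 2520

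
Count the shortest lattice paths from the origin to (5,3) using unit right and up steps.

Each path has 5 right steps and 3 up steps in some order (8 steps total).
Choose which 3 of the 8 steps are up: C(8,3).

Final answer: C(8,3) = 56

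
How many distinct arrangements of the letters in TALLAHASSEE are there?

Letters (A:3, E:2, H:1, L:2, S:2, T:1). Total letters: 11.
Permutations = 11!/(3! x 2! x 2! x 2!).

Final answer: 831600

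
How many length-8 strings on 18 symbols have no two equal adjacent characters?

First character: 18 choices. Each subsequent: 17 choices (must differ from the previous one).
Total: 18 x 17^7.

Final answer: 18 x 17^{7} = 7386096114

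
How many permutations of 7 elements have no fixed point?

D(n) = (n-1)(D(n-1) + D(n-2)), D(0)=1, D(1)=0.
Building up: D(2)=1, D(3)=2, D(4)=9, D(5)=44, D(6)=265.
D(7) = 6 x (D(6) + D(5)) = 6 x (265 + 44).

Final answer: D(7) = 1854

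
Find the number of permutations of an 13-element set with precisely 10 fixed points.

Choose which 10 elements are fixed: C(13,10) = 286.
Derange the remaining 3 using D(j) = (j-1)(D(j-1) + D(j-2)), D(0)=1, D(1)=0: D(2)=1, D(3)=2.
Total: 286 x 2.

Final answer: C(13,10) D(3) = 572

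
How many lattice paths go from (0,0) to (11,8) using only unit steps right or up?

Each path has 11 right steps and 8 up steps in some order (19 steps total).
Choose which 8 of the 19 steps are up: C(19,8).

Final answer: C(19,8) = 75582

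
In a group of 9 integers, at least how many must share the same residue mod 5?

There are 5 possible values for residue mod 5. With 9 integers and 5 categories, by pigeonhole: ceiling(9/5).

Final answer: 2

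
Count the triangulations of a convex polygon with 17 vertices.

This is counted by the nth Catalan number C_n. Here n = 17 - 2 = 15.
C_n = (2n)!/(n!(n+1)!), so C_{15} = 30!/(15! x 16!) = C(30,15)/16 = 155117520/16.

Final answer: C_{15} = 9694845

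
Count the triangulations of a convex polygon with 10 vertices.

This is a standard Catalan-number count: the answer is C_n. Here n = 10 - 2 = 8.
C_n = C(2n,n) - C(2n,n+1), so C_{8} = C(16,8) - C(16,9) = 12870 - 11440.

Final answer: C_{8} = 1430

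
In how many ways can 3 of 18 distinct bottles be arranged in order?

P(18,3) = 18!/(18-3)! = 18!/15!.

Final answer: P(18,3) = 4896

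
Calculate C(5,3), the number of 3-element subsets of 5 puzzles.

C(5,3) = 5!/(3! x (5-3)!).

Final answer: C(5,3) = 10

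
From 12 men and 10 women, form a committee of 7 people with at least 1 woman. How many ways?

Sum over valid woman counts:
C(10,1)C(12,6) = 9240
C(10,2)C(12,5) = 35640
C(10,3)C(12,4) = 59400
C(10,4)C(12,3) = 46200
C(10,5)C(12,2) = 16632
C(10,6)C(12,1) = 2520
C(10,7)C(12,0) = 120
Total: 9240 + 35640 + 59400 + 46200 + 16632 + 2520 + 120.

Final answer: 169752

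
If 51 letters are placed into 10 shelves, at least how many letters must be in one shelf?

By the pigeonhole principle: ceiling(51/10).

Final answer: 6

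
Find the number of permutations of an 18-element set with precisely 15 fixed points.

Choose which 15 elements are fixed: C(18,15) = 816.
Derange the remaining 3 using D(j) = (j-1)(D(j-1) + D(j-2)), D(0)=1, D(1)=0: D(2)=1, D(3)=2.
Total: 816 x 2.

Final answer: C(18,15) D(3) = 1632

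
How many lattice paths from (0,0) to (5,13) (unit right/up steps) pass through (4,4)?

Paths (0,0)->(4,4): C(8,4) = 70.
Paths (4,4)->(5,13): C(10,9) = 10.
By multiplication principle: 70 x 10.

Final answer: 700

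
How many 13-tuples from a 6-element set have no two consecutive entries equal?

First character: 6 choices. Each subsequent: 5 choices (must differ from the previous one).
Total: 6 x 5^12.

Final answer: 6 x 5^{12} = 1464843750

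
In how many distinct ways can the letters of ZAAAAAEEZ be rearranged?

Letters (A:5, E:2, Z:2). Total letters: 9.
Permutations = 9!/(5! x 2! x 2!).

Final answer: 756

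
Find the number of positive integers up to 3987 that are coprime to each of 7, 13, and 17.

|div by 7|=569, |div by 13|=306, |div by 17|=234.
|div by 7&13|=43, |div by 7&17|=33, |div by 13&17|=18, |div by all|=2.
By inclusion-exclusion, divisible by at least one: 569+306+234-43-33-18+2 = 1017.
Not divisible by any: 3987 - 1017.

Final answer: 2970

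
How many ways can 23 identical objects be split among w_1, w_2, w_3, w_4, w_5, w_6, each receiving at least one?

Substitute w'_i = w_i - 1 (so w'_i >= 0). Then sum w'_i = 23 - 6 = 17.
Stars and bars: C(17+6-1, 6-1) = C(22,5).

Final answer: C(22,5) = 26334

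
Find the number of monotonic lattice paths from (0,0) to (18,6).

Each path has 18 right steps and 6 up steps in some order (24 steps total).
Choose which 6 of the 24 steps are up: C(24,6).

Final answer: C(24,6) = 134596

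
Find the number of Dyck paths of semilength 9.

Total monotonic paths to (9,9): C(18,9) = 48620.
Paths that cross above y=x (reflection bijection): C(18,10) = 43758.
Valid Dyck paths: 48620 - 43758.
(This is the Catalan number C_{9}.)

Final answer: C_{9} = 4862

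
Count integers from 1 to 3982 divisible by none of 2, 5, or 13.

|div by 2|=1991, |div by 5|=796, |div by 13|=306.
|div by 2&5|=398, |div by 2&13|=153, |div by 5&13|=61, |div by all|=30.
By inclusion-exclusion, divisible by at least one: 1991+796+306-398-153-61+30 = 2511.
Not divisible by any: 3982 - 2511.

Final answer: 1471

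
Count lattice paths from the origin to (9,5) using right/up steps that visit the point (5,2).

Paths (0,0)->(5,2): C(7,2) = 21.
Paths (5,2)->(9,5): C(7,3) = 35.
By multiplication principle: 21 x 35.

Final answer: 735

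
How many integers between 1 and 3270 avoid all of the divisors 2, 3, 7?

|div by 2|=1635, |div by 3|=1090, |div by 7|=467.
|div by 2&3|=545, |div by 2&7|=233, |div by 3&7|=155, |div by all|=77.
By inclusion-exclusion, divisible by at least one: 1635+1090+467-545-233-155+77 = 2336.
Not divisible by any: 3270 - 2336.

Final answer: 934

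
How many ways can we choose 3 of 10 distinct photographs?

C(10,3) = 10!/(3! x (10-3)!).

Final answer: C(10,3) = 120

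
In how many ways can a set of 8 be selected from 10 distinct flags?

C(10,8) = 10!/(8! x 2!).

Final answer: \binom{10}{8} = 45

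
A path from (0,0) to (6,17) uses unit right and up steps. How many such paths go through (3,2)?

Paths (0,0)->(3,2): C(5,2) = 10.
Paths (3,2)->(6,17): C(18,15) = 816.
By multiplication principle: 10 x 816.

Final answer: 8160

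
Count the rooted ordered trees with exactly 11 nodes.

This is counted by the nth Catalan number C_n. Here n = 11 - 1 = 10.
Using C_0 = 1 and C_(k+1) = C_k x 2(2k+1)/(k+2), build up term by term: C_1=1, C_2=2, C_3=5, C_4=14, C_5=42, C_6=132, C_7=429, C_8=1430, C_9=4862, C_10=16796.

Final answer: C_{10} = 16796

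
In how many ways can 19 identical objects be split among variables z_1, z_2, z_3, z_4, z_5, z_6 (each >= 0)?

Stars and bars with 19 stars and 5 bars:
C(19+6-1, 6-1) = C(24,5).

Final answer: C(24,5) = 42504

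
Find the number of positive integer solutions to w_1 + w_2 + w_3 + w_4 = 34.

Substitute w'_i = w_i - 1 (so w'_i >= 0). Then sum w'_i = 34 - 4 = 30.
Stars and bars: C(30+4-1, 4-1) = C(33,3).

Final answer: C(33,3) = 5456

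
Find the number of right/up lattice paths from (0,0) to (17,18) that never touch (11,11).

Total paths to (17,18): C(35,18) = 4537567650.
Paths through (11,11): C(22,11) x C(13,7) = 1210521312.
Avoiding (11,11): 4537567650 - 1210521312.

Final answer: 3327046338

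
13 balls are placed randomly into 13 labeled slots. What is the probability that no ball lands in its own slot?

Use the recurrence D(n) = (n-1)(D(n-1) + D(n-2)) with D(0)=1, D(1)=0.
Building up: D(2)=1, D(3)=2, D(4)=9, D(5)=44, D(6)=265, D(7)=1854, D(8)=14833, D(9)=133496, D(10)=1334961, D(11)=14684570, D(12)=176214841, D(13)=2290792932.
Total arrangements: 13! = 6227020800.
Probability = D(13)/13! = 63633137/172972800.

Final answer: D(13)/13! = 2290792932/6227020800 = 0.367879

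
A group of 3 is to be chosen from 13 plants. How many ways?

C(13,3) = 13!/(3! x 10!).

Final answer: \binom{13}{3} = 286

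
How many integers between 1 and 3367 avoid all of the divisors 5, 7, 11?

|div by 5|=673, |div by 7|=481, |div by 11|=306.
|div by 5&7|=96, |div by 5&11|=61, |div by 7&11|=43, |div by all|=8.
By inclusion-exclusion, divisible by at least one: 673+481+306-96-61-43+8 = 1268.
Not divisible by any: 3367 - 1268.

Final answer: 2099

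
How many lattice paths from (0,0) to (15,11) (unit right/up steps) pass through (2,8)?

Paths (0,0)->(2,8): C(10,8) = 45.
Paths (2,8)->(15,11): C(16,3) = 560.
By multiplication principle: 45 x 560.

Final answer: 25200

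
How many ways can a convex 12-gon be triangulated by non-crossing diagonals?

The structures are counted by the Catalan number C_n. Here n = 12 - 2 = 10.
C_n = (2n)!/(n!(n+1)!), so C_{10} = 20!/(10! x 11!) = C(20,10)/11 = 184756/11.

Final answer: C_{10} = 16796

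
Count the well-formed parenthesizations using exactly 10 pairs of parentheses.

The structures are counted by the Catalan number C_n. Here n = 10 (pairs).
C_n = (2n)!/(n!(n+1)!), so C_{10} = 20!/(10! x 11!) = C(20,10)/11 = 184756/11.

Final answer: C_{10} = 16796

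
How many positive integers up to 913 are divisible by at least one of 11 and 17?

Multiples of 11: 83. Multiples of 17: 53. Of both (lcm=187): 4.
By inclusion-exclusion: 83 + 53 - 4.

Final answer: 132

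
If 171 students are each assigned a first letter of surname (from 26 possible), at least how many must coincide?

There are 26 possible values for first letter of surname. With 171 students and 26 categories, by pigeonhole: ceiling(171/26).

Final answer: 7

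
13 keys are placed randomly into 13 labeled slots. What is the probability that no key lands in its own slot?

D(n) = (n-1)(D(n-1) + D(n-2)), D(0)=1, D(1)=0.
Building up: D(2)=1, D(3)=2, D(4)=9, D(5)=44, D(6)=265, D(7)=1854, D(8)=14833, D(9)=133496, D(10)=1334961, D(11)=14684570, D(12)=176214841, D(13)=2290792932.
Total arrangements: 13! = 6227020800.
Probability = D(13)/13! = 63633137/172972800.

Final answer: D(13)/13! = 2290792932/6227020800 = 0.367879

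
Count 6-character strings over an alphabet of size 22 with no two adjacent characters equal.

Let g(n) count such strings. g(1) = 22, and each valid string of length n-1 extends in 21 ways (any symbol but the last), so g(n) = 21 g(n-1).
Total: g(6) = 22 x 21^5.

Final answer: 22 x 21^{5} = 89850222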